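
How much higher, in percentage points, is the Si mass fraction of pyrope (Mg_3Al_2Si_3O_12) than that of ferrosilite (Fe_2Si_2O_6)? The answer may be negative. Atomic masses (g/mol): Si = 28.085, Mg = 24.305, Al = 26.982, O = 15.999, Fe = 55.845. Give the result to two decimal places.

-0.39 percentage points

Si in Mg_3Al_2Si_3O_12: molar mass 403.122 g/mol; 3×28.085 = 84.255 g → 20.90 wt%.
Si in Fe_2Si_2O_6: molar mass 263.854 g/mol; 2×28.085 = 56.170 g → 21.29 wt%.
Difference = 20.90 − 21.29 = -0.39 percentage points.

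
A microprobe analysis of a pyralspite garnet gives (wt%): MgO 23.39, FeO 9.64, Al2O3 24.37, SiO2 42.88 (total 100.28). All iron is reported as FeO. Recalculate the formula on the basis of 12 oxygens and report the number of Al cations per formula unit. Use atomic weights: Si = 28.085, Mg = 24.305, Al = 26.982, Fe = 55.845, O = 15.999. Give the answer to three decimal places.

2.006 Al apfu

MgO (M=40.304): mol = 0.58034; Mg = 0.58034, O = 0.58034.
FeO (M=71.844): mol = 0.13418; Fe = 0.13418, O = 0.13418.
Al2O3 (M=101.961): mol = 0.23901; Al = 0.47802, O = 0.71703.
SiO2 (M=60.083): mol = 0.71368; Si = 0.71368, O = 1.42736.
ΣO = 2.85891; factor = 12/ΣO = 4.19740.
Al apfu = 0.47802 × 4.19740 = 2.006.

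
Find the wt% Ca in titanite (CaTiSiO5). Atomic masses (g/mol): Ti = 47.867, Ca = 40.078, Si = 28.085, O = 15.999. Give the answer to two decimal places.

20.45 wt%

M(CaTiSiO5) = 196.025 g/mol.
Ca contributes 1 × 40.078 = 40.078 g per mole.
40.078/196.025 = 0.2045 → 20.45%.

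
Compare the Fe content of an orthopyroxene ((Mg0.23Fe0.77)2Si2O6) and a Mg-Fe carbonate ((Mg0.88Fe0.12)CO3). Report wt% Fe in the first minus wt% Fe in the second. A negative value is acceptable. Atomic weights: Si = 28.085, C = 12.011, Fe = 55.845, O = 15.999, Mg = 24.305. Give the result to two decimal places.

First mineral: 86.001 g Fe in 249.346 g formula = 34.49 wt% Fe.
Second mineral: 6.701 g Fe in 88.098 g formula = 7.61 wt% Fe.
34.49% − 7.61% gives a difference of 26.88 percentage points.

26.88 percentage points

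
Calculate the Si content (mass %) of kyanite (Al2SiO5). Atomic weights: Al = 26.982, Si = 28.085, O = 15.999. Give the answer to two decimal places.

Formula mass = 2*26.982 + 1*28.085 + 5*15.999 = 162.044 g/mol, of which 28.085 g is Si.
So Si makes up 28.085/162.044 = 0.1733 of the mass, i.e. 17.33%.

17.33 mass %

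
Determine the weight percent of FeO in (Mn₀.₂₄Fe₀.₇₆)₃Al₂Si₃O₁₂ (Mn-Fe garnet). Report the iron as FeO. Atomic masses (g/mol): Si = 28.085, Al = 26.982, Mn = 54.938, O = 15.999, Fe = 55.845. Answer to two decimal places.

32.95 wt%

Molar mass of (Mn₀.₂₄Fe₀.₇₆)₃Al₂Si₃O₁₂ = 0.72×54.938 + 2.28×55.845 + 2×26.982 + 3×28.085 + 12×15.999 = 497.089 g/mol.
Each formula unit contains 2.28 Fe, equivalent to 2.28/1 = 2.2800 mol FeO.
M(FeO) = 1×55.845 + 1×15.999 = 71.844 g/mol.
Mass of FeO per formula unit = 2.2800 × 71.844 = 163.804 g.
FeO wt% = 163.804 / 497.089 × 100 = 32.95%.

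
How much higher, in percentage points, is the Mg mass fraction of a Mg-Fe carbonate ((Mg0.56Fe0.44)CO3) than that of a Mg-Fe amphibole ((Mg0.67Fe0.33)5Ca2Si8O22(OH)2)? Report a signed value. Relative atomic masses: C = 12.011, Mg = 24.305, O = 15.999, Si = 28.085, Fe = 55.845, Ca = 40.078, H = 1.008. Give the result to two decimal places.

Mg in (Mg0.56Fe0.44)CO3: molar mass 98.191 g/mol; 0.56×24.305 = 13.611 g → 13.86 wt%.
Mg in (Mg0.67Fe0.33)5Ca2Si8O22(OH)2: molar mass 864.394 g/mol; 3.35×24.305 = 81.422 g → 9.42 wt%.
Difference = 13.86 − 9.42 = 4.44 percentage points.

4.44 percentage points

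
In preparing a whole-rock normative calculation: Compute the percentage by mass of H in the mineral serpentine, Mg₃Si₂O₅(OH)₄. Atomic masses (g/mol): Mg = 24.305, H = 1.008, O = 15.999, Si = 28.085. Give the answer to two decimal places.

Formula mass = 3·24.305 + 2·28.085 + 9·15.999 + 4·1.008 = 277.108 g/mol, of which 4.032 g is H.
So H makes up 4.032/277.108 = 0.0146 of the mass, i.e. 1.46%.

1.46 wt%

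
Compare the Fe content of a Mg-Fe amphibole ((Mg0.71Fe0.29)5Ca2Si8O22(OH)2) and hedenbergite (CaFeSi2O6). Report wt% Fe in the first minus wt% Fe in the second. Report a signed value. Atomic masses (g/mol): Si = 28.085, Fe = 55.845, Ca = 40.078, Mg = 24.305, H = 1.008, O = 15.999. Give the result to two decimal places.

M((Mg0.71Fe0.29)5Ca2Si8O22(OH)2) = 858.086 g/mol, so wt% Fe = 80.975/858.086 × 100 = 9.44%.
M(CaFeSi2O6) = 248.087 g/mol, so wt% Fe = 55.845/248.087 × 100 = 22.51%.
9.44 − 22.51 = -13.07 pp.

-13.07 percentage points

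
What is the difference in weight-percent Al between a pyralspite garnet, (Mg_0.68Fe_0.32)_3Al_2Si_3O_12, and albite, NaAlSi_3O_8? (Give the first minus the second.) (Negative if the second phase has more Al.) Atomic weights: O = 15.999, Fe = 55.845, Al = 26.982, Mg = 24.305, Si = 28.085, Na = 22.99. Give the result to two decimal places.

2.16 percentage points

First mineral: 53.964 g Al in 433.400 g formula = 12.45 wt% Al.
Second mineral: 26.982 g Al in 262.219 g formula = 10.29 wt% Al.
12.45% − 10.29% gives a difference of 2.16 percentage points.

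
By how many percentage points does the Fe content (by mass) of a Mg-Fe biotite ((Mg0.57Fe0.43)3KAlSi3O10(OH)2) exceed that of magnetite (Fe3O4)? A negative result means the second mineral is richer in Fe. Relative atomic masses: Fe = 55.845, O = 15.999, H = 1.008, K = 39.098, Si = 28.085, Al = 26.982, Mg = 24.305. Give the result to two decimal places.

-56.63 percentage points

Fe in (Mg0.57Fe0.43)3KAlSi3O10(OH)2: molar mass 457.941 g/mol; 1.29×55.845 = 72.040 g → 15.73 wt%.
Fe in Fe3O4: molar mass 231.531 g/mol; 3×55.845 = 167.535 g → 72.36 wt%.
Difference = 15.73 − 72.36 = -56.63 percentage points.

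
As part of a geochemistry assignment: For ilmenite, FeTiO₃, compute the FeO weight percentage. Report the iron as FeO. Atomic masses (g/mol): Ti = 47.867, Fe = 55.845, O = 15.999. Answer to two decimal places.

47.36 wt%

M(FeTiO₃) = 151.709 g/mol; M(FeO) = 71.844 g/mol.
Moles FeO per formula unit = 1 Fe ÷ 1 = 1.0000.
FeO fraction = (1.0000 × 71.844) / 151.709 = 71.844/151.709 = 0.4736.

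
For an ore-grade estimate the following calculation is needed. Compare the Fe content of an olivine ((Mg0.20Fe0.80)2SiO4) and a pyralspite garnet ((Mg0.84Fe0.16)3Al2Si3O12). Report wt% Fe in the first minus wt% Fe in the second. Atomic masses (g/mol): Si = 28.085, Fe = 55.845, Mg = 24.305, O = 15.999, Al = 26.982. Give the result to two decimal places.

40.33 percentage points

First mineral: 89.352 g Fe in 191.155 g formula = 46.74 wt% Fe.
Second mineral: 26.806 g Fe in 418.261 g formula = 6.41 wt% Fe.
46.74% − 6.41% gives a difference of 40.33 percentage points.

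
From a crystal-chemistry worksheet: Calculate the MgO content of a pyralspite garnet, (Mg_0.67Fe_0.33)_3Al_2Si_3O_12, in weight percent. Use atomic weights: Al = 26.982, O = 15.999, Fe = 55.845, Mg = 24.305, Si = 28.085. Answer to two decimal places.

18.65 wt%

Formula mass = 434.347 g/mol.
2.01 Mg → 2.0100 mol MgO per formula unit; M(MgO) = 40.304, so MgO mass = 81.011 g.
81.011/434.347 × 100 = 18.65 wt%.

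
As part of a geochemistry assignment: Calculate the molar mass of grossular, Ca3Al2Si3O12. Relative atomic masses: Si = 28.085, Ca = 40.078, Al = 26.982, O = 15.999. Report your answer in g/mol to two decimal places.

M = 3(40.078) + 2(26.982) + 3(28.085) + 12(15.999)

450.44 g/mol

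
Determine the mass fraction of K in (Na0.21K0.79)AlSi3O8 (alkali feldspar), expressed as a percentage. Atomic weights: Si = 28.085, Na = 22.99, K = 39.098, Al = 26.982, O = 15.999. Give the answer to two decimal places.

11.23 weight percent

M((Na0.21K0.79)AlSi3O8) = 274.944 g/mol.
K contributes 0.79 × 39.098 = 30.887 g per mole.
30.887/274.944 = 0.1123 → 11.23%.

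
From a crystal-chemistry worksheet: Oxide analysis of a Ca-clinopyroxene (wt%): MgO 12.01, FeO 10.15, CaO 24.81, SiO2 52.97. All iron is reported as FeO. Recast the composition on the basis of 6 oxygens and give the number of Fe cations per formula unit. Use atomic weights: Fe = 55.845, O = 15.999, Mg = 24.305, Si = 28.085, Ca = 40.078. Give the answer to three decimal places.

MgO (M=40.304): mol = 0.29799; Mg = 0.29799, O = 0.29799.
FeO (M=71.844): mol = 0.14128; Fe = 0.14128, O = 0.14128.
CaO (M=56.077): mol = 0.44243; Ca = 0.44243, O = 0.44243.
SiO2 (M=60.083): mol = 0.88161; Si = 0.88161, O = 1.76322.
ΣO = 2.64492; factor = 6/ΣO = 2.26850.
Fe apfu = 0.14128 × 2.26850 = 0.320.

0.320 Fe apfu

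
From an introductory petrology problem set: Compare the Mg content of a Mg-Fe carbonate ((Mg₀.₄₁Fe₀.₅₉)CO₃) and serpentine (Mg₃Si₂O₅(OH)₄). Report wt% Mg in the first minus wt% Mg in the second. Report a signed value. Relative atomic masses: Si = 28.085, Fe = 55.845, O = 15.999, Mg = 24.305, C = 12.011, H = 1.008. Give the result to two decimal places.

-16.63 percentage points

Mg in (Mg₀.₄₁Fe₀.₅₉)CO₃: molar mass 102.922 g/mol; 0.41×24.305 = 9.965 g → 9.68 wt%.
Mg in Mg₃Si₂O₅(OH)₄: molar mass 277.108 g/mol; 3×24.305 = 72.915 g → 26.31 wt%.
Difference = 9.68 − 26.31 = -16.63 percentage points.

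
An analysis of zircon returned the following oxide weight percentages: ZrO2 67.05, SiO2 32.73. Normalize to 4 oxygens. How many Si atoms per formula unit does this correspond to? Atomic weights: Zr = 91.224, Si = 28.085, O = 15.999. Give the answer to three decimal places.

1.001 Si apfu

67.05 wt% ZrO2 ÷ 123.222 g/mol = 0.54414 mol, giving 0.54414 Zr and 1.08828 O.
32.73 wt% SiO2 ÷ 60.083 g/mol = 0.54475 mol, giving 0.54475 Si and 1.08950 O.
Oxygen sums to 2.17778; scaling by 4/2.17778 = 1.83673 puts the formula on 4 O.
Si: 0.54475 × 1.83673 = 1.001 atoms per formula unit.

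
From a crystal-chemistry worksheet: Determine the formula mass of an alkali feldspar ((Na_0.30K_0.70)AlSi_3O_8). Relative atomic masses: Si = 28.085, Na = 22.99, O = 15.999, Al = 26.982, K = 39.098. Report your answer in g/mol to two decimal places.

Na: 0.30 × 22.99 = 6.8970
K: 0.70 × 39.098 = 27.3686
Al: 1 × 26.982 = 26.9820
Si: 3 × 28.085 = 84.2550
O: 8 × 15.999 = 127.9920
Summing the contributions gives the formula mass.

273.49 g/mol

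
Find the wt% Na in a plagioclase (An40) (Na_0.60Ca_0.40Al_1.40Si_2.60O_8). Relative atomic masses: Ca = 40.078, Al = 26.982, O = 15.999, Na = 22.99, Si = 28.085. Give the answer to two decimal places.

5.14 weight percent

Molar mass of Na_0.60Ca_0.40Al_1.40Si_2.60O_8: 0.60*22.99 + 0.40*40.078 + 1.40*26.982 + 2.60*28.085 + 8*15.999 = 268.613 g/mol.
Mass of Na per formula unit: 0.60 × 22.99 = 13.794 g.
Weight fraction Na = 13.794 / 268.613 = 0.0514.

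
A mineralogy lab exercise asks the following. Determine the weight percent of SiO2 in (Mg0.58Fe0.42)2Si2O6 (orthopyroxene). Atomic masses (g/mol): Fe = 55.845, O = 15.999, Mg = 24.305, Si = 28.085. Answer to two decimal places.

Formula mass = 227.268 g/mol.
2 Si → 2.0000 mol SiO2 per formula unit; M(SiO2) = 60.083, so SiO2 mass = 120.166 g.
120.166/227.268 × 100 = 52.87 wt%.

52.87 wt%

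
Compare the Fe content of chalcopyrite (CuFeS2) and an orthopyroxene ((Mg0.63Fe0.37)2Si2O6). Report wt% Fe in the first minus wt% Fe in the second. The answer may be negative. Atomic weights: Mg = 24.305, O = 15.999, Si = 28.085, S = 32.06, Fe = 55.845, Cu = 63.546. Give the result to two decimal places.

Fe in CuFeS2: molar mass 183.511 g/mol; 1×55.845 = 55.845 g → 30.43 wt%.
Fe in (Mg0.63Fe0.37)2Si2O6: molar mass 224.114 g/mol; 0.74×55.845 = 41.325 g → 18.44 wt%.
Difference = 30.43 − 18.44 = 11.99 percentage points.

11.99 percentage points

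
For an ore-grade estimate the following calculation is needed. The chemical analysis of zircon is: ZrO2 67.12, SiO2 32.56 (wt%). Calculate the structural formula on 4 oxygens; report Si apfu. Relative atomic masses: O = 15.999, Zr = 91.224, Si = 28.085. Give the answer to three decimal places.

ZrO2: 67.12/123.222 = 0.54471 mol → 0.54471 mol Zr, 1.08942 mol O.
SiO2: 32.56/60.083 = 0.54192 mol → 0.54192 mol Si, 1.08384 mol O.
Total oxygen = 2.17326 mol. Normalization factor = 4/2.17326 = 1.84055.
Si per 4 O = 0.54192 × 1.84055 = 0.997.

0.997 Si apfu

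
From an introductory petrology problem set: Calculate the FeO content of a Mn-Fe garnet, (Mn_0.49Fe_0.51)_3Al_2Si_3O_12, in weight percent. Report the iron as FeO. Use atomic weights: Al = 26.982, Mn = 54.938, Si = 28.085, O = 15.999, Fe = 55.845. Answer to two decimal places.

Molar mass of (Mn_0.49Fe_0.51)_3Al_2Si_3O_12 = 1.47×54.938 + 1.53×55.845 + 2×26.982 + 3×28.085 + 12×15.999 = 496.409 g/mol.
Each formula unit contains 1.53 Fe, equivalent to 1.53/1 = 1.5300 mol FeO.
M(FeO) = 1×55.845 + 1×15.999 = 71.844 g/mol.
Mass of FeO per formula unit = 1.5300 × 71.844 = 109.921 g.
FeO wt% = 109.921 / 496.409 × 100 = 22.14%.

22.14 wt%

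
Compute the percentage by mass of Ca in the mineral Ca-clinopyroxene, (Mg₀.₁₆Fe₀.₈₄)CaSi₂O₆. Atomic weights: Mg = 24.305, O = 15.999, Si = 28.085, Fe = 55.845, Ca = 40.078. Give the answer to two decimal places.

16.49 mass %

Molar mass of (Mg₀.₁₆Fe₀.₈₄)CaSi₂O₆: 0.16·24.305 + 0.84·55.845 + 1·40.078 + 2·28.085 + 6·15.999 = 243.041 g/mol.
Mass of Ca per formula unit: 1 × 40.078 = 40.078 g.
Weight fraction Ca = 40.078 / 243.041 = 0.1649.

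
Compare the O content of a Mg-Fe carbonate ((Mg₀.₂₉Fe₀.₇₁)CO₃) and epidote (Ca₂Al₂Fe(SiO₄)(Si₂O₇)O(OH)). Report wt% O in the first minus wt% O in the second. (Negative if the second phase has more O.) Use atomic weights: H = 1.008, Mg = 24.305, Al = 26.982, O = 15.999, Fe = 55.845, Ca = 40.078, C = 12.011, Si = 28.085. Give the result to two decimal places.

1.94 percentage points

O in (Mg₀.₂₉Fe₀.₇₁)CO₃: molar mass 106.706 g/mol; 3×15.999 = 47.997 g → 44.98 wt%.
O in Ca₂Al₂Fe(SiO₄)(Si₂O₇)O(OH): molar mass 483.215 g/mol; 13×15.999 = 207.987 g → 43.04 wt%.
Difference = 44.98 − 43.04 = 1.94 percentage points.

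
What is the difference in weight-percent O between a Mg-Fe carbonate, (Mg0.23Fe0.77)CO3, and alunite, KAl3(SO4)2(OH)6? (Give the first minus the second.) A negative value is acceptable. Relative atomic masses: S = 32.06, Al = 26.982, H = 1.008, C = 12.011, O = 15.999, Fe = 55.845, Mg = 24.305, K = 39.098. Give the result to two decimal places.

O in (Mg0.23Fe0.77)CO3: molar mass 108.599 g/mol; 3×15.999 = 47.997 g → 44.20 wt%.
O in KAl3(SO4)2(OH)6: molar mass 414.198 g/mol; 14×15.999 = 223.986 g → 54.08 wt%.
Difference = 44.20 − 54.08 = -9.88 percentage points.

-9.88 percentage points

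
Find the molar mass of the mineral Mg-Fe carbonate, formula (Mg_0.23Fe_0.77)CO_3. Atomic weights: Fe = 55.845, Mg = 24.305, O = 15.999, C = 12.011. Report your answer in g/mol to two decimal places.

108.60 g/mol

M = 0.23×24.305 + 0.77×55.845 + 1×12.011 + 3×15.999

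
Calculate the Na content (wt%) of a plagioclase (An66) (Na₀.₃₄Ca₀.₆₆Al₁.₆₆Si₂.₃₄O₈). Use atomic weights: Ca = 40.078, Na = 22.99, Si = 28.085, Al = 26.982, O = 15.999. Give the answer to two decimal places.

M(Na₀.₃₄Ca₀.₆₆Al₁.₆₆Si₂.₃₄O₈) = 272.769 g/mol.
Na contributes 0.34 × 22.99 = 7.817 g per mole.
7.817/272.769 = 0.0287 → 2.87%.

2.87 wt%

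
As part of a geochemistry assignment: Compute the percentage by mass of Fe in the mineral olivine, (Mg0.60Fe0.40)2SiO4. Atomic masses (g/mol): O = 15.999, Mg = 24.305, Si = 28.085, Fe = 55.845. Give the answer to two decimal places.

Formula mass = 1.20*24.305 + 0.80*55.845 + 1*28.085 + 4*15.999 = 165.923 g/mol, of which 44.676 g is Fe.
So Fe makes up 44.676/165.923 = 0.2693 of the mass, i.e. 26.93%.

26.93 wt%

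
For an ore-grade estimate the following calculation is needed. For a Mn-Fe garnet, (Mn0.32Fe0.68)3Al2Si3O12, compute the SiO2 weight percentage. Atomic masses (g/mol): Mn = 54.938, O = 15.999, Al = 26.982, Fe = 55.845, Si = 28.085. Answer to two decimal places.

Formula mass = 496.871 g/mol.
3 Si → 3.0000 mol SiO2 per formula unit; M(SiO2) = 60.083, so SiO2 mass = 180.249 g.
180.249/496.871 × 100 = 36.28 wt%.

36.28 wt%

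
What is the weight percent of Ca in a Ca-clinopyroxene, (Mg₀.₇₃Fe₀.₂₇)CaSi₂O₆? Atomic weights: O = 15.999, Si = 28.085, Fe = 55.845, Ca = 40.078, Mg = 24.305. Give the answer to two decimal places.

17.81 mass %

Formula mass = 0.73·24.305 + 0.27·55.845 + 1·40.078 + 2·28.085 + 6·15.999 = 225.063 g/mol, of which 40.078 g is Ca.
So Ca makes up 40.078/225.063 = 0.1781 of the mass, i.e. 17.81%.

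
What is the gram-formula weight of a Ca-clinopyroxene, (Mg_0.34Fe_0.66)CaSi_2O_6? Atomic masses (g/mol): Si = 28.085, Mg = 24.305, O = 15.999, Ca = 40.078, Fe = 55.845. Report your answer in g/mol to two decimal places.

237.36 g/mol

Mg: 0.34 × 24.305 = 8.2637
Fe: 0.66 × 55.845 = 36.8577
Ca: 1 × 40.078 = 40.0780
Si: 2 × 28.085 = 56.1700
O: 6 × 15.999 = 95.9940
Summing the contributions gives the formula mass.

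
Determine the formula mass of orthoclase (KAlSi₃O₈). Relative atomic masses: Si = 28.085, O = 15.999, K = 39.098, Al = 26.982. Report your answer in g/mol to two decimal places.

The formula mass is the sum 1·39.098 + 1·26.982 + 3·28.085 + 8·15.999.

278.33 g/mol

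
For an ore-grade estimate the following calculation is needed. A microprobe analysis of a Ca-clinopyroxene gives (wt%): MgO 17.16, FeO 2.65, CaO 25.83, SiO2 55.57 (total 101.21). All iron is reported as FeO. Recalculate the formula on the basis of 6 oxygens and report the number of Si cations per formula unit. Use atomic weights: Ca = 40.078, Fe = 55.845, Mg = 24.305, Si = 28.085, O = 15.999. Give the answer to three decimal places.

17.16 wt% MgO ÷ 40.304 g/mol = 0.42576 mol, giving 0.42576 Mg and 0.42576 O.
2.65 wt% FeO ÷ 71.844 g/mol = 0.03689 mol, giving 0.03689 Fe and 0.03689 O.
25.83 wt% CaO ÷ 56.077 g/mol = 0.46062 mol, giving 0.46062 Ca and 0.46062 O.
55.57 wt% SiO2 ÷ 60.083 g/mol = 0.92489 mol, giving 0.92489 Si and 1.84978 O.
Oxygen sums to 2.77305; scaling by 6/2.77305 = 2.16368 puts the formula on 6 O.
Si: 0.92489 × 2.16368 = 2.001 atoms per formula unit.

2.001 Si apfu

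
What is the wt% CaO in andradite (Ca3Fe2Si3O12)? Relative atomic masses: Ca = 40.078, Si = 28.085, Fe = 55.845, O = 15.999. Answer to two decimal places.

33.11 wt%

M(Ca3Fe2Si3O12) = 508.167 g/mol; M(CaO) = 56.077 g/mol.
Moles CaO per formula unit = 3 Ca ÷ 1 = 3.0000.
CaO fraction = (3.0000 × 56.077) / 508.167 = 168.231/508.167 = 0.3311.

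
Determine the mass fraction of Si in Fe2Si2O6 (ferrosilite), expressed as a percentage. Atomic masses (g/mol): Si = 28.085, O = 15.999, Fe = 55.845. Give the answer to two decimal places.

21.29 mass %

Molar mass of Fe2Si2O6: 2*55.845 + 2*28.085 + 6*15.999 = 263.854 g/mol.
Mass of Si per formula unit: 2 × 28.085 = 56.170 g.
Weight fraction Si = 56.170 / 263.854 = 0.2129.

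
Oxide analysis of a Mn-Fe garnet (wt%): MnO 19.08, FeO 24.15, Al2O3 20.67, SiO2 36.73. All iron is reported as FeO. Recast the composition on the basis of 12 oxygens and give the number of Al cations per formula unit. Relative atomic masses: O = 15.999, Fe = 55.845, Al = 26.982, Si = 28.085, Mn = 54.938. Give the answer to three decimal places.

1.997 Al apfu

MnO: 19.08/70.937 = 0.26897 mol → 0.26897 mol Mn, 0.26897 mol O.
FeO: 24.15/71.844 = 0.33614 mol → 0.33614 mol Fe, 0.33614 mol O.
Al2O3: 20.67/101.961 = 0.20272 mol → 0.40544 mol Al, 0.60816 mol O.
SiO2: 36.73/60.083 = 0.61132 mol → 0.61132 mol Si, 1.22264 mol O.
Total oxygen = 2.43591 mol. Normalization factor = 12/2.43591 = 4.92629.
Al per 12 O = 0.40544 × 4.92629 = 1.997.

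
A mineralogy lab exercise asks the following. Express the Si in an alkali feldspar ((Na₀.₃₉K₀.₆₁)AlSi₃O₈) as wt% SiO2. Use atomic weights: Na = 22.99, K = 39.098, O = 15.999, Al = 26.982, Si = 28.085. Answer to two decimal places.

66.26 wt%

Molar mass of (Na₀.₃₉K₀.₆₁)AlSi₃O₈ = 0.39·22.99 + 0.61·39.098 + 1·26.982 + 3·28.085 + 8·15.999 = 272.045 g/mol.
Each formula unit contains 3 Si, equivalent to 3/1 = 3.0000 mol SiO2.
M(SiO2) = 1×28.085 + 2×15.999 = 60.083 g/mol.
Mass of SiO2 per formula unit = 3.0000 × 60.083 = 180.249 g.
SiO2 wt% = 180.249 / 272.045 × 100 = 66.26%.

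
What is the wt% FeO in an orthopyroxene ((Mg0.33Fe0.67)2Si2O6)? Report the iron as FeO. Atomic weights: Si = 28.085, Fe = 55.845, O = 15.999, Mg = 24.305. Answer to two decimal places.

Formula mass = 243.038 g/mol.
1.34 Fe → 1.3400 mol FeO per formula unit; M(FeO) = 71.844, so FeO mass = 96.271 g.
96.271/243.038 × 100 = 39.61 wt%.

39.61 wt%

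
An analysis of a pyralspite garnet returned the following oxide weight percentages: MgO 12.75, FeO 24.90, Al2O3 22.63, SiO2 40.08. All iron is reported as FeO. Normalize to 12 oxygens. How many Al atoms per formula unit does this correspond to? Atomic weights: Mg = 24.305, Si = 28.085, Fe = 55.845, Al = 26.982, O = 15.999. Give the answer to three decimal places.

MgO (M=40.304): mol = 0.31635; Mg = 0.31635, O = 0.31635.
FeO (M=71.844): mol = 0.34658; Fe = 0.34658, O = 0.34658.
Al2O3 (M=101.961): mol = 0.22195; Al = 0.44390, O = 0.66585.
SiO2 (M=60.083): mol = 0.66708; Si = 0.66708, O = 1.33416.
ΣO = 2.66294; factor = 12/ΣO = 4.50630.
Al apfu = 0.44390 × 4.50630 = 2.000.

2.000 Al apfu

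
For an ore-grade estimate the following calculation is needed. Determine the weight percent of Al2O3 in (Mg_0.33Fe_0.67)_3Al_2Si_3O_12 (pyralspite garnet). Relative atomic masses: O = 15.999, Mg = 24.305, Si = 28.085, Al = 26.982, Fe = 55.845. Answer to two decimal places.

M((Mg_0.33Fe_0.67)_3Al_2Si_3O_12) = 466.517 g/mol; M(Al2O3) = 101.961 g/mol.
Moles Al2O3 per formula unit = 2 Al ÷ 2 = 1.0000.
Al2O3 fraction = (1.0000 × 101.961) / 466.517 = 101.961/466.517 = 0.2186.

21.86 wt%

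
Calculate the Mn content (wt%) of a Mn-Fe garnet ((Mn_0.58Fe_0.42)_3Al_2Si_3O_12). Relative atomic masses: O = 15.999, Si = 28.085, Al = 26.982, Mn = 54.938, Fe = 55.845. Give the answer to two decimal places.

Formula mass = 1.74×54.938 + 1.26×55.845 + 2×26.982 + 3×28.085 + 12×15.999 = 496.164 g/mol, of which 95.592 g is Mn.
So Mn makes up 95.592/496.164 = 0.1927 of the mass, i.e. 19.27%.

19.27 wt%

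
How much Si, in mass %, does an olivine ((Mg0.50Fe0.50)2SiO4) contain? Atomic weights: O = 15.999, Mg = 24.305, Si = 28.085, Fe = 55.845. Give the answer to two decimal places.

16.31 mass %

M((Mg0.50Fe0.50)2SiO4) = 172.231 g/mol.
Si contributes 1 × 28.085 = 28.085 g per mole.
28.085/172.231 = 0.1631 → 16.31%.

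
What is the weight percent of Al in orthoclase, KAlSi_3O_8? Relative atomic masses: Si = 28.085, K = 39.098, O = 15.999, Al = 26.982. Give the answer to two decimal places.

9.69 weight percent

Formula mass = 1×39.098 + 1×26.982 + 3×28.085 + 8×15.999 = 278.327 g/mol, of which 26.982 g is Al.
So Al makes up 26.982/278.327 = 0.0969 of the mass, i.e. 9.69%.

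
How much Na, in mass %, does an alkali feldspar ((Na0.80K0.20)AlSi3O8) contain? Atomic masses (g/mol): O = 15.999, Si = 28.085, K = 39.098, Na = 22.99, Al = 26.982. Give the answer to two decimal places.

M((Na0.80K0.20)AlSi3O8) = 265.441 g/mol.
Na contributes 0.80 × 22.99 = 18.392 g per mole.
18.392/265.441 = 0.0693 → 6.93%.

6.93 mass %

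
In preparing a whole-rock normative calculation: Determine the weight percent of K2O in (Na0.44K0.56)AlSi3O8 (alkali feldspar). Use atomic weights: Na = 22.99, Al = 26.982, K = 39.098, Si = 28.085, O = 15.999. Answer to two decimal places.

M((Na0.44K0.56)AlSi3O8) = 271.239 g/mol; M(K2O) = 94.195 g/mol.
Moles K2O per formula unit = 0.56 K ÷ 2 = 0.2800.
K2O fraction = (0.2800 × 94.195) / 271.239 = 26.375/271.239 = 0.0972.

9.72 wt%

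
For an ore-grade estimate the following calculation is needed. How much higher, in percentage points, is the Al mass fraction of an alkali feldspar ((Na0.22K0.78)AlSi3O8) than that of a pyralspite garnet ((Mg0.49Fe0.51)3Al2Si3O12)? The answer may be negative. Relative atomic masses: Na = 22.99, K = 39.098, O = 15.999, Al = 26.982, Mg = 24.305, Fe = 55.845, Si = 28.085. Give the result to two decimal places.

M((Na0.22K0.78)AlSi3O8) = 274.783 g/mol, so wt% Al = 26.982/274.783 × 100 = 9.82%.
M((Mg0.49Fe0.51)3Al2Si3O12) = 451.378 g/mol, so wt% Al = 53.964/451.378 × 100 = 11.96%.
9.82 − 11.96 = -2.14 pp.

-2.14 percentage points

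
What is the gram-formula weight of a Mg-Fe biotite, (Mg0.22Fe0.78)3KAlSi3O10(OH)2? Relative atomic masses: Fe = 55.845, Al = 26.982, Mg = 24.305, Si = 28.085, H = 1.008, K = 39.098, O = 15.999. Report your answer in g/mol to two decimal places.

The formula mass is the sum 0.66(24.305) + 2.34(55.845) + 1(39.098) + 1(26.982) + 3(28.085) + 12(15.999) + 2(1.008).

491.06 g/mol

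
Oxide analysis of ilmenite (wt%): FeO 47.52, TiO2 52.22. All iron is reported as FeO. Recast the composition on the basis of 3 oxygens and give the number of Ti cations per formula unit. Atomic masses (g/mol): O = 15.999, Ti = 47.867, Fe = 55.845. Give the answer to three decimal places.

0.996 Ti apfu

47.52 wt% FeO ÷ 71.844 g/mol = 0.66143 mol, giving 0.66143 Fe and 0.66143 O.
52.22 wt% TiO2 ÷ 79.865 g/mol = 0.65385 mol, giving 0.65385 Ti and 1.30770 O.
Oxygen sums to 1.96913; scaling by 3/1.96913 = 1.52352 puts the formula on 3 O.
Ti: 0.65385 × 1.52352 = 0.996 atoms per formula unit.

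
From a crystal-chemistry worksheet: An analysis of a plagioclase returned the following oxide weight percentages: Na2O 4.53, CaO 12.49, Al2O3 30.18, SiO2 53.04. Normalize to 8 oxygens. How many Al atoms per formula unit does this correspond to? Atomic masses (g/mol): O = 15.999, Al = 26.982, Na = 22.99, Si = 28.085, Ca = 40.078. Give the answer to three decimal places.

4.53 wt% Na2O ÷ 61.979 g/mol = 0.07309 mol, giving 0.14618 Na and 0.07309 O.
12.49 wt% CaO ÷ 56.077 g/mol = 0.22273 mol, giving 0.22273 Ca and 0.22273 O.
30.18 wt% Al2O3 ÷ 101.961 g/mol = 0.29600 mol, giving 0.59200 Al and 0.88800 O.
53.04 wt% SiO2 ÷ 60.083 g/mol = 0.88278 mol, giving 0.88278 Si and 1.76556 O.
Oxygen sums to 2.94938; scaling by 8/2.94938 = 2.71243 puts the formula on 8 O.
Al: 0.59200 × 2.71243 = 1.606 atoms per formula unit.

1.606 Al apfu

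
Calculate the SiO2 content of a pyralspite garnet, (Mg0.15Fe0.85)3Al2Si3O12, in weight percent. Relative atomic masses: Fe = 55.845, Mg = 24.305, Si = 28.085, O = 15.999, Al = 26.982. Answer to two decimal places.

M((Mg0.15Fe0.85)3Al2Si3O12) = 483.549 g/mol; M(SiO2) = 60.083 g/mol.
Moles SiO2 per formula unit = 3 Si ÷ 1 = 3.0000.
SiO2 fraction = (3.0000 × 60.083) / 483.549 = 180.249/483.549 = 0.3728.

37.28 wt%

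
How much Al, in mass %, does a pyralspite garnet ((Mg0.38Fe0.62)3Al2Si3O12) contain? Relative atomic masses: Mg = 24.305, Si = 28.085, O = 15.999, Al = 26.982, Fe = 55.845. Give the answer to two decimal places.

Molar mass of (Mg0.38Fe0.62)3Al2Si3O12: 1.14×24.305 + 1.86×55.845 + 2×26.982 + 3×28.085 + 12×15.999 = 461.786 g/mol.
Mass of Al per formula unit: 2 × 26.982 = 53.964 g.
Weight fraction Al = 53.964 / 461.786 = 0.1169.

11.69 mass %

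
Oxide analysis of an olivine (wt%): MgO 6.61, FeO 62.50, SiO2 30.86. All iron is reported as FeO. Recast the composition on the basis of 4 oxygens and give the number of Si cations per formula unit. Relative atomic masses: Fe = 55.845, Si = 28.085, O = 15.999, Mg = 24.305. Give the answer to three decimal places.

0.997 Si apfu

MgO: 6.61/40.304 = 0.16400 mol → 0.16400 mol Mg, 0.16400 mol O.
FeO: 62.50/71.844 = 0.86994 mol → 0.86994 mol Fe, 0.86994 mol O.
SiO2: 30.86/60.083 = 0.51362 mol → 0.51362 mol Si, 1.02724 mol O.
Total oxygen = 2.06118 mol. Normalization factor = 4/2.06118 = 1.94064.
Si per 4 O = 0.51362 × 1.94064 = 0.997.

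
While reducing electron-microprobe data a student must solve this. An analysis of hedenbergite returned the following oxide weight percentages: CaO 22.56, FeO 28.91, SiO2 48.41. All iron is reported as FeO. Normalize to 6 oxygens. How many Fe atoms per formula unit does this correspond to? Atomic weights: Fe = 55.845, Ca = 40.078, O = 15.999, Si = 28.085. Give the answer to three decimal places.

CaO: 22.56/56.077 = 0.40230 mol → 0.40230 mol Ca, 0.40230 mol O.
FeO: 28.91/71.844 = 0.40240 mol → 0.40240 mol Fe, 0.40240 mol O.
SiO2: 48.41/60.083 = 0.80572 mol → 0.80572 mol Si, 1.61144 mol O.
Total oxygen = 2.41614 mol. Normalization factor = 6/2.41614 = 2.48330.
Fe per 6 O = 0.40240 × 2.48330 = 0.999.

0.999 Fe apfu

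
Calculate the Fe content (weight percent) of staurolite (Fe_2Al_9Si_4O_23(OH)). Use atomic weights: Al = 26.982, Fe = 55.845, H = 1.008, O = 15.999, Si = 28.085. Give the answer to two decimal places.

13.11 weight percent

M(Fe_2Al_9Si_4O_23(OH)) = 851.852 g/mol.
Fe contributes 2 × 55.845 = 111.690 g per mole.
111.690/851.852 = 0.1311 → 13.11%.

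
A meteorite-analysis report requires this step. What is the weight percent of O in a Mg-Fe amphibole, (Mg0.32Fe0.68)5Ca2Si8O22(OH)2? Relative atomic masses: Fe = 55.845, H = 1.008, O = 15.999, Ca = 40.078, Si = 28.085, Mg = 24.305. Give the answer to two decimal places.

41.76 wt%

Molar mass of (Mg0.32Fe0.68)5Ca2Si8O22(OH)2: 1.60×24.305 + 3.40×55.845 + 2×40.078 + 8×28.085 + 24×15.999 + 2×1.008 = 919.589 g/mol.
Mass of O per formula unit: 24 × 15.999 = 383.976 g.
Weight fraction O = 383.976 / 919.589 = 0.4176.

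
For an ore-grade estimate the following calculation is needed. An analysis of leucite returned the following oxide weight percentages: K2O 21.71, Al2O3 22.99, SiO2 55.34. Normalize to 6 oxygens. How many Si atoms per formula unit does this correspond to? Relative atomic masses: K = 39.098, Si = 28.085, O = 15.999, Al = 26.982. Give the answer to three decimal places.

21.71 wt% K2O ÷ 94.195 g/mol = 0.23048 mol, giving 0.46096 K and 0.23048 O.
22.99 wt% Al2O3 ÷ 101.961 g/mol = 0.22548 mol, giving 0.45096 Al and 0.67644 O.
55.34 wt% SiO2 ÷ 60.083 g/mol = 0.92106 mol, giving 0.92106 Si and 1.84212 O.
Oxygen sums to 2.74904; scaling by 6/2.74904 = 2.18258 puts the formula on 6 O.
Si: 0.92106 × 2.18258 = 2.010 atoms per formula unit.

2.010 Si apfu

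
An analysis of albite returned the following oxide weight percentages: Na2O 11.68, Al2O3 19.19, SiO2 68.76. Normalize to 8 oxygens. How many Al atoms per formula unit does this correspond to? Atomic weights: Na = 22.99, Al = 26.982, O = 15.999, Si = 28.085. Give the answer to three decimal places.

0.990 Al apfu

Na2O: 11.68/61.979 = 0.18845 mol → 0.37690 mol Na, 0.18845 mol O.
Al2O3: 19.19/101.961 = 0.18821 mol → 0.37642 mol Al, 0.56463 mol O.
SiO2: 68.76/60.083 = 1.14442 mol → 1.14442 mol Si, 2.28884 mol O.
Total oxygen = 3.04192 mol. Normalization factor = 8/3.04192 = 2.62992.
Al per 8 O = 0.37642 × 2.62992 = 0.990.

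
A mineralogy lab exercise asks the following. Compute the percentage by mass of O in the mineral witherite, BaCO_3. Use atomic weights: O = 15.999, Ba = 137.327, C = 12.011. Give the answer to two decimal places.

24.32 mass %

M(BaCO_3) = 197.335 g/mol.
O contributes 3 × 15.999 = 47.997 g per mole.
47.997/197.335 = 0.2432 → 24.32%.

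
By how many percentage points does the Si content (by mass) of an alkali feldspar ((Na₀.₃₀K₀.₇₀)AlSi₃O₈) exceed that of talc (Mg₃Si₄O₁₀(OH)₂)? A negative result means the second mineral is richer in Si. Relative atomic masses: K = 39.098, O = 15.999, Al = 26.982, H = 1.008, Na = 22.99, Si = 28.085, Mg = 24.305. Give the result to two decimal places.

Si in (Na₀.₃₀K₀.₇₀)AlSi₃O₈: molar mass 273.495 g/mol; 3×28.085 = 84.255 g → 30.81 wt%.
Si in Mg₃Si₄O₁₀(OH)₂: molar mass 379.259 g/mol; 4×28.085 = 112.340 g → 29.62 wt%.
Difference = 30.81 − 29.62 = 1.19 percentage points.

1.19 percentage points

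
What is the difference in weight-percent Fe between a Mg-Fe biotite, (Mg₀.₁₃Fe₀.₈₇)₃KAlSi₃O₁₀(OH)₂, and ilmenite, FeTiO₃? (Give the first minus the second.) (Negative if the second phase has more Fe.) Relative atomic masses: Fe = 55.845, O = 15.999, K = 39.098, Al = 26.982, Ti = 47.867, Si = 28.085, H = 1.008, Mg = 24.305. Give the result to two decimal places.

-7.63 percentage points

Fe in (Mg₀.₁₃Fe₀.₈₇)₃KAlSi₃O₁₀(OH)₂: molar mass 499.573 g/mol; 2.61×55.845 = 145.755 g → 29.18 wt%.
Fe in FeTiO₃: molar mass 151.709 g/mol; 1×55.845 = 55.845 g → 36.81 wt%.
Difference = 29.18 − 36.81 = -7.63 percentage points.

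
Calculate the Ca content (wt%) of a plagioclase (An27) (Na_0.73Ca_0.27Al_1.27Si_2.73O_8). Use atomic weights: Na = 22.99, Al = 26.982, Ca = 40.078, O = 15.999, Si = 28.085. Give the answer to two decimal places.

Molar mass of Na_0.73Ca_0.27Al_1.27Si_2.73O_8: 0.73*22.99 + 0.27*40.078 + 1.27*26.982 + 2.73*28.085 + 8*15.999 = 266.535 g/mol.
Mass of Ca per formula unit: 0.27 × 40.078 = 10.821 g.
Weight fraction Ca = 10.821 / 266.535 = 0.0406.

4.06 wt%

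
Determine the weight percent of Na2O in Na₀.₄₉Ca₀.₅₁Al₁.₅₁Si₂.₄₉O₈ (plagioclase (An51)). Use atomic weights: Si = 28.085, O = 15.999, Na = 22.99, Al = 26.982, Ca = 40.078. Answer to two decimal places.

Molar mass of Na₀.₄₉Ca₀.₅₁Al₁.₅₁Si₂.₄₉O₈ = 0.49·22.99 + 0.51·40.078 + 1.51·26.982 + 2.49·28.085 + 8·15.999 = 270.371 g/mol.
Each formula unit contains 0.49 Na, equivalent to 0.49/2 = 0.2450 mol Na2O.
M(Na2O) = 2×22.99 + 1×15.999 = 61.979 g/mol.
Mass of Na2O per formula unit = 0.2450 × 61.979 = 15.185 g.
Na2O wt% = 15.185 / 270.371 × 100 = 5.62%.

5.62 wt%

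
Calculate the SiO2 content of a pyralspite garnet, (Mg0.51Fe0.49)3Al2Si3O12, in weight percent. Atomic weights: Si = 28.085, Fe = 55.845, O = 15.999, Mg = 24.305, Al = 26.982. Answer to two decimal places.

M((Mg0.51Fe0.49)3Al2Si3O12) = 449.486 g/mol; M(SiO2) = 60.083 g/mol.
Moles SiO2 per formula unit = 3 Si ÷ 1 = 3.0000.
SiO2 fraction = (3.0000 × 60.083) / 449.486 = 180.249/449.486 = 0.4010.

40.10 wt%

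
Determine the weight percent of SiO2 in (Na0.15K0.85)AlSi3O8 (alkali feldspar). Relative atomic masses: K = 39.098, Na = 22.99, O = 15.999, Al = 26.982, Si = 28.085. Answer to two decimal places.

M((Na0.15K0.85)AlSi3O8) = 275.911 g/mol; M(SiO2) = 60.083 g/mol.
Moles SiO2 per formula unit = 3 Si ÷ 1 = 3.0000.
SiO2 fraction = (3.0000 × 60.083) / 275.911 = 180.249/275.911 = 0.6533.

65.33 wt%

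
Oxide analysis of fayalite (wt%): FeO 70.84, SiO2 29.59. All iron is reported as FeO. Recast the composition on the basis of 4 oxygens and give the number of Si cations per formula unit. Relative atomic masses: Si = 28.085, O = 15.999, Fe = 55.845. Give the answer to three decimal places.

FeO: 70.84/71.844 = 0.98603 mol → 0.98603 mol Fe, 0.98603 mol O.
SiO2: 29.59/60.083 = 0.49249 mol → 0.49249 mol Si, 0.98498 mol O.
Total oxygen = 1.97101 mol. Normalization factor = 4/1.97101 = 2.02942.
Si per 4 O = 0.49249 × 2.02942 = 0.999.

0.999 Si apfu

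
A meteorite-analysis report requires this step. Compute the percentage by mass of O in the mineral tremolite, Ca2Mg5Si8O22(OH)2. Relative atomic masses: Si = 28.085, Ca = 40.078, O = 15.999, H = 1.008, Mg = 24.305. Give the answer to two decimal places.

47.27 mass %

Molar mass of Ca2Mg5Si8O22(OH)2: 2*40.078 + 5*24.305 + 8*28.085 + 24*15.999 + 2*1.008 = 812.353 g/mol.
Mass of O per formula unit: 24 × 15.999 = 383.976 g.
Weight fraction O = 383.976 / 812.353 = 0.4727.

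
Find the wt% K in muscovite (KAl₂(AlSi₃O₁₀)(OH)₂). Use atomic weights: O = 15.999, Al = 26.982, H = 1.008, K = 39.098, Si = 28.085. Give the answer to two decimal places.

Molar mass of KAl₂(AlSi₃O₁₀)(OH)₂: 1×39.098 + 3×26.982 + 3×28.085 + 12×15.999 + 2×1.008 = 398.303 g/mol.
Mass of K per formula unit: 1 × 39.098 = 39.098 g.
Weight fraction K = 39.098 / 398.303 = 0.0982.

9.82 wt%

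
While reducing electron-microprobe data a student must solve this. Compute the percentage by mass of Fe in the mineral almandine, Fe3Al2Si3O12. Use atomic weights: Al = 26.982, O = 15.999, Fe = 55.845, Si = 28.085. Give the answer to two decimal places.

33.66 weight percent

Formula mass = 3×55.845 + 2×26.982 + 3×28.085 + 12×15.999 = 497.742 g/mol, of which 167.535 g is Fe.
So Fe makes up 167.535/497.742 = 0.3366 of the mass, i.e. 33.66%.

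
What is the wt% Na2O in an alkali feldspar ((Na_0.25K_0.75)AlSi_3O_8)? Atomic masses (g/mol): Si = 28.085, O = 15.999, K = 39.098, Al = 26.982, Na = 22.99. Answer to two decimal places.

Formula mass = 274.300 g/mol.
0.25 Na → 0.1250 mol Na2O per formula unit; M(Na2O) = 61.979, so Na2O mass = 7.747 g.
7.747/274.300 × 100 = 2.82 wt%.

2.82 wt%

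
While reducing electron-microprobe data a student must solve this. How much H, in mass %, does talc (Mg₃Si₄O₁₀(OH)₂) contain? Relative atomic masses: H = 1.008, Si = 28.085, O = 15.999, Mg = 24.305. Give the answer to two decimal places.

Formula mass = 3*24.305 + 4*28.085 + 12*15.999 + 2*1.008 = 379.259 g/mol, of which 2.016 g is H.
So H makes up 2.016/379.259 = 0.0053 of the mass, i.e. 0.53%.

0.53 mass %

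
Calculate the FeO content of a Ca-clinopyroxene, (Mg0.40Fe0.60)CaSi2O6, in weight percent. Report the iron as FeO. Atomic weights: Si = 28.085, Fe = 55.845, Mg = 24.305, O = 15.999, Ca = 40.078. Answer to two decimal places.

18.31 wt%

Molar mass of (Mg0.40Fe0.60)CaSi2O6 = 0.40*24.305 + 0.60*55.845 + 1*40.078 + 2*28.085 + 6*15.999 = 235.471 g/mol.
Each formula unit contains 0.60 Fe, equivalent to 0.60/1 = 0.6000 mol FeO.
M(FeO) = 1×55.845 + 1×15.999 = 71.844 g/mol.
Mass of FeO per formula unit = 0.6000 × 71.844 = 43.106 g.
FeO wt% = 43.106 / 235.471 × 100 = 18.31%.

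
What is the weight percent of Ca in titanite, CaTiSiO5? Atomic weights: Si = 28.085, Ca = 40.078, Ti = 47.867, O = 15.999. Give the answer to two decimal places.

20.45 mass %

Molar mass of CaTiSiO5: 1·40.078 + 1·47.867 + 1·28.085 + 5·15.999 = 196.025 g/mol.
Mass of Ca per formula unit: 1 × 40.078 = 40.078 g.
Weight fraction Ca = 40.078 / 196.025 = 0.2045.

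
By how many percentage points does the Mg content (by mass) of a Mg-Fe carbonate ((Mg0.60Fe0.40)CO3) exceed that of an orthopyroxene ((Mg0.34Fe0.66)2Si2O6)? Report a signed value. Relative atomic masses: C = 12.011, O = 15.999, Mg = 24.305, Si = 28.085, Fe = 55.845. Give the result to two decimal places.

8.23 percentage points

M((Mg0.60Fe0.40)CO3) = 96.929 g/mol, so wt% Mg = 14.583/96.929 × 100 = 15.05%.
M((Mg0.34Fe0.66)2Si2O6) = 242.407 g/mol, so wt% Mg = 16.527/242.407 × 100 = 6.82%.
15.05 − 6.82 = 8.23 pp.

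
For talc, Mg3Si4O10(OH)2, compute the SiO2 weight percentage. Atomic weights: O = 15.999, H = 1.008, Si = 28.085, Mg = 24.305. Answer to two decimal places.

Formula mass = 379.259 g/mol.
4 Si → 4.0000 mol SiO2 per formula unit; M(SiO2) = 60.083, so SiO2 mass = 240.332 g.
240.332/379.259 × 100 = 63.37 wt%.

63.37 wt%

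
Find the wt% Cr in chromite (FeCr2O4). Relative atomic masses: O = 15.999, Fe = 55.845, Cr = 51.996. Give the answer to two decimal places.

46.46 wt%

Molar mass of FeCr2O4: 1×55.845 + 2×51.996 + 4×15.999 = 223.833 g/mol.
Mass of Cr per formula unit: 2 × 51.996 = 103.992 g.
Weight fraction Cr = 103.992 / 223.833 = 0.4646.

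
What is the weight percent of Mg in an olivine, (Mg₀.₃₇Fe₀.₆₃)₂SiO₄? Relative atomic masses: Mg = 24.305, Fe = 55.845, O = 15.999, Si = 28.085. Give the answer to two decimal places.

9.97 weight percent

Molar mass of (Mg₀.₃₇Fe₀.₆₃)₂SiO₄: 0.74*24.305 + 1.26*55.845 + 1*28.085 + 4*15.999 = 180.431 g/mol.
Mass of Mg per formula unit: 0.74 × 24.305 = 17.986 g.
Weight fraction Mg = 17.986 / 180.431 = 0.0997.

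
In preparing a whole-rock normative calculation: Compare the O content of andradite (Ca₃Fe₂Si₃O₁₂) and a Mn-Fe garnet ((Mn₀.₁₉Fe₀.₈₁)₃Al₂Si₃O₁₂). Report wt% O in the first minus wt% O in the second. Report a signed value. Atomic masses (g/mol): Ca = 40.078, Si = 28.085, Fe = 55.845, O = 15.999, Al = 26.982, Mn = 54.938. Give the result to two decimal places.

First mineral: 191.988 g O in 508.167 g formula = 37.78 wt% O.
Second mineral: 191.988 g O in 497.225 g formula = 38.61 wt% O.
37.78% − 38.61% gives a difference of -0.83 percentage points.

-0.83 percentage points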